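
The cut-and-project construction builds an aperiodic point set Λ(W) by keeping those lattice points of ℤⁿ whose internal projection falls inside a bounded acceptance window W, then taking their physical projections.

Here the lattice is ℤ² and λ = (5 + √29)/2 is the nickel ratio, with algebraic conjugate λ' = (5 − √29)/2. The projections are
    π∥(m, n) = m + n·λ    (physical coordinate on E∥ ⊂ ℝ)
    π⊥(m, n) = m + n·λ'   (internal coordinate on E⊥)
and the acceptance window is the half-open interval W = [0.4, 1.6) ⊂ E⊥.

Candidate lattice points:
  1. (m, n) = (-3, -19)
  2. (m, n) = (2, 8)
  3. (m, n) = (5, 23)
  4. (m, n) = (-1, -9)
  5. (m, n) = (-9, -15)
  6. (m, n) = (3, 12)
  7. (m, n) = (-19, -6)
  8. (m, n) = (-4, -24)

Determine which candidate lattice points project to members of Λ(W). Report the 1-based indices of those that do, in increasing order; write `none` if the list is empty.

Compute λ' = (5−√29)/2 = -0.1926, so π⊥(m,n) = m -0.1926·n.
candidate 1: (m,n)=(-3,-19) → π∥ = -3-19·λ ≈ -101.6591, π⊥ = -3-19·λ' ≈ 0.6591 ∈ [0.4, 1.6) ⇒ IN Λ
candidate 2: (m,n)=(2,8) → π∥ = 2+8·λ ≈ 43.5407, π⊥ = 2+8·λ' ≈ 0.4593 ∈ [0.4, 1.6) ⇒ IN Λ
candidate 3: (m,n)=(5,23) → π∥ = 5+23·λ ≈ 124.4294, π⊥ = 5+23·λ' ≈ 0.5706 ∈ [0.4, 1.6) ⇒ IN Λ
candidate 4: (m,n)=(-1,-9) → π∥ = -1-9·λ ≈ -47.7332, π⊥ = -1-9·λ' ≈ 0.7332 ∈ [0.4, 1.6) ⇒ IN Λ
candidate 5: (m,n)=(-9,-15) → π∥ = -9-15·λ ≈ -86.8887, π⊥ = -9-15·λ' ≈ -6.1113 ∉ [0.4, 1.6) ⇒ out
candidate 6: (m,n)=(3,12) → π∥ = 3+12·λ ≈ 65.3110, π⊥ = 3+12·λ' ≈ 0.6890 ∈ [0.4, 1.6) ⇒ IN Λ
candidate 7: (m,n)=(-19,-6) → π∥ = -19-6·λ ≈ -50.1555, π⊥ = -19-6·λ' ≈ -17.8445 ∉ [0.4, 1.6) ⇒ out
candidate 8: (m,n)=(-4,-24) → π∥ = -4-24·λ ≈ -128.6220, π⊥ = -4-24·λ' ≈ 0.6220 ∈ [0.4, 1.6) ⇒ IN Λ

1, 2, 3, 4, 6, 8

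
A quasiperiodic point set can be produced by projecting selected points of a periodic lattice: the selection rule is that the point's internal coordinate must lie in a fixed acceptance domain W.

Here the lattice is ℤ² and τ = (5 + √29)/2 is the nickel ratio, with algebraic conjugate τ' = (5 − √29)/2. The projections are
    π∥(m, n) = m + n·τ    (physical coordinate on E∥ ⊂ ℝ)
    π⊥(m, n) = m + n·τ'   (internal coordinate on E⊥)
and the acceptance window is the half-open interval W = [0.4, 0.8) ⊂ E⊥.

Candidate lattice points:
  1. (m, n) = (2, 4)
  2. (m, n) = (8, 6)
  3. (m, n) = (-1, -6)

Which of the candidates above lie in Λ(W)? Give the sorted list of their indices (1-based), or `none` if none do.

Compute τ' = (5−√29)/2 = -0.1926, so π⊥(m,n) = m -0.1926·n.
candidate 1: (m,n)=(2,4) → π∥ = 2+4·τ ≈ 22.7703, π⊥ = 2+4·τ' ≈ 1.2297 ∉ [0.4, 0.8) ⇒ out
candidate 2: (m,n)=(8,6) → π∥ = 8+6·τ ≈ 39.1555, π⊥ = 8+6·τ' ≈ 6.8445 ∉ [0.4, 0.8) ⇒ out
candidate 3: (m,n)=(-1,-6) → π∥ = -1-6·τ ≈ -32.1555, π⊥ = -1-6·τ' ≈ 0.1555 ∉ [0.4, 0.8) ⇒ out

none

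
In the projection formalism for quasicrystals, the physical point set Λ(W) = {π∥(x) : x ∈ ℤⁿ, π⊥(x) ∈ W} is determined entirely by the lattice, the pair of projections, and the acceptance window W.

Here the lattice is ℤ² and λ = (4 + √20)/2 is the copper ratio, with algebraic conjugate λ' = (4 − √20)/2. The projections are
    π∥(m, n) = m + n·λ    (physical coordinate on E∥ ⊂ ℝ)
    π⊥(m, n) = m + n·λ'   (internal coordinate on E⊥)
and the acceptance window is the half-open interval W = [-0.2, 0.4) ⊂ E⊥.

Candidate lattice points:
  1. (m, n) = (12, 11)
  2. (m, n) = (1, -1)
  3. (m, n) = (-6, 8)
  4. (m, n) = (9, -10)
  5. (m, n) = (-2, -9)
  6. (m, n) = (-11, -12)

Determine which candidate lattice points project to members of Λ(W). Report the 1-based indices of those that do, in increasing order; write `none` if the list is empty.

λ' = (4−√20)/2 ≈ -0.23607.
[1] lift (12,11): star map gives 9.40325; window check -0.2 ≤ 9.40325 < 0.4 is false → out
[2] lift (1,-1): star map gives 1.23607; window check -0.2 ≤ 1.23607 < 0.4 is false → out
[3] lift (-6,8): star map gives -7.88854; window check -0.2 ≤ -7.88854 < 0.4 is false → out
[4] lift (9,-10): star map gives 11.36068; window check -0.2 ≤ 11.36068 < 0.4 is false → out
[5] lift (-2,-9): star map gives 0.12461; window check -0.2 ≤ 0.12461 < 0.4 is true → IN Λ
[6] lift (-11,-12): star map gives -8.16718; window check -0.2 ≤ -8.16718 < 0.4 is false → out

5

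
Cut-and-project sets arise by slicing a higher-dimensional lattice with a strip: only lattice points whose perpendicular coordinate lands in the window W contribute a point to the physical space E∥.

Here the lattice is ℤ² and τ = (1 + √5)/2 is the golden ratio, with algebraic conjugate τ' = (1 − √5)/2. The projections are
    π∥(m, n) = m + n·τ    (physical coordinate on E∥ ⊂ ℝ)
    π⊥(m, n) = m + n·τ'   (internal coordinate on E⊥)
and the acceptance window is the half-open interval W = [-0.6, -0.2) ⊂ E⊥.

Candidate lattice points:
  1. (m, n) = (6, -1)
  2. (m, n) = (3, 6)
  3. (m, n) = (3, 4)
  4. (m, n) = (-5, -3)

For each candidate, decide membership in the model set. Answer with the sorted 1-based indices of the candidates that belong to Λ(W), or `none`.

none

Compute τ' = (1−√5)/2 = -0.618034, so π⊥(m,n) = m -0.618034·n.
candidate 1: (m,n)=(6,-1) → π∥ = 6-1·τ ≈ 4.381966, π⊥ = 6-1·τ' ≈ 6.618034 ∉ [-0.6, -0.2) ⇒ out
candidate 2: (m,n)=(3,6) → π∥ = 3+6·τ ≈ 12.708204, π⊥ = 3+6·τ' ≈ -0.708204 ∉ [-0.6, -0.2) ⇒ out
candidate 3: (m,n)=(3,4) → π∥ = 3+4·τ ≈ 9.472136, π⊥ = 3+4·τ' ≈ 0.527864 ∉ [-0.6, -0.2) ⇒ out
candidate 4: (m,n)=(-5,-3) → π∥ = -5-3·τ ≈ -9.854102, π⊥ = -5-3·τ' ≈ -3.145898 ∉ [-0.6, -0.2) ⇒ out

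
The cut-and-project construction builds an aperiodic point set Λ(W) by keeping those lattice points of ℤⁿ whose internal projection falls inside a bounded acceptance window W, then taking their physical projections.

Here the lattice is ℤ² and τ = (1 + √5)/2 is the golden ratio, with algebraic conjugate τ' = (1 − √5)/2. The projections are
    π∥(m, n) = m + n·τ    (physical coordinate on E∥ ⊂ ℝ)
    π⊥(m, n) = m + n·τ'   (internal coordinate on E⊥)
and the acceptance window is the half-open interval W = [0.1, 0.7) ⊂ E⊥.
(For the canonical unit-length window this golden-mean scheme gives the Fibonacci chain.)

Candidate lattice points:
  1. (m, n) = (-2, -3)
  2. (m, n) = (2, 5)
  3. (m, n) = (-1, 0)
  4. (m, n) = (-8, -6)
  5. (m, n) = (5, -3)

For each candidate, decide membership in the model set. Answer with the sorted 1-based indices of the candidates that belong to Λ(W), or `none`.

Compute τ' = (1−√5)/2 = -0.6180, so π⊥(m,n) = m -0.6180·n.
[1] lift (-2,-3): star map gives -0.1459; window check 0.1 ≤ -0.1459 < 0.7 is false → out
[2] lift (2,5): star map gives -1.0902; window check 0.1 ≤ -1.0902 < 0.7 is false → out
[3] lift (-1,0): star map gives -1.0000; window check 0.1 ≤ -1.0000 < 0.7 is false → out
[4] lift (-8,-6): star map gives -4.2918; window check 0.1 ≤ -4.2918 < 0.7 is false → out
[5] lift (5,-3): star map gives 6.8541; window check 0.1 ≤ 6.8541 < 0.7 is false → out

none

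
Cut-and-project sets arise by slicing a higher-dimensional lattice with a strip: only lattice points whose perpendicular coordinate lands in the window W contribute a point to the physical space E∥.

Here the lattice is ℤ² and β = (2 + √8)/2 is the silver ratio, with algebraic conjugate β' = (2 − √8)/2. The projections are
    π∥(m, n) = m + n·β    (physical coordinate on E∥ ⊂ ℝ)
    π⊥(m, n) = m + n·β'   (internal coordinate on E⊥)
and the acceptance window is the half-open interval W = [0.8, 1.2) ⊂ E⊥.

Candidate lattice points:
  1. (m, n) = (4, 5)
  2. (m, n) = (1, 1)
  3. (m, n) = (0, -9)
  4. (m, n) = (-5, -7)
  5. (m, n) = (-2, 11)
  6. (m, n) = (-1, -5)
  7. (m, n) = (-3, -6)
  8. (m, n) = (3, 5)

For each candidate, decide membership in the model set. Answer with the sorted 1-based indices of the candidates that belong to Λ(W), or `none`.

Compute β' = (2−√8)/2 = -0.4142, so π⊥(m,n) = m -0.4142·n.
#1 (4,5): internal coord 4 + (5)·β' = +1.9289; +1.9289 ∉ [0.8, 1.2) → out
#2 (1,1): internal coord 1 + (1)·β' = +0.5858; +0.5858 ∉ [0.8, 1.2) → out
#3 (0,-9): internal coord 0 + (-9)·β' = +3.7279; +3.7279 ∉ [0.8, 1.2) → out
#4 (-5,-7): internal coord -5 + (-7)·β' = -2.1005; -2.1005 ∉ [0.8, 1.2) → out
#5 (-2,11): internal coord -2 + (11)·β' = -6.5563; -6.5563 ∉ [0.8, 1.2) → out
#6 (-1,-5): internal coord -1 + (-5)·β' = +1.0711; +1.0711 ∈ [0.8, 1.2) → IN Λ
#7 (-3,-6): internal coord -3 + (-6)·β' = -0.5147; -0.5147 ∉ [0.8, 1.2) → out
#8 (3,5): internal coord 3 + (5)·β' = +0.9289; +0.9289 ∈ [0.8, 1.2) → IN Λ

6, 8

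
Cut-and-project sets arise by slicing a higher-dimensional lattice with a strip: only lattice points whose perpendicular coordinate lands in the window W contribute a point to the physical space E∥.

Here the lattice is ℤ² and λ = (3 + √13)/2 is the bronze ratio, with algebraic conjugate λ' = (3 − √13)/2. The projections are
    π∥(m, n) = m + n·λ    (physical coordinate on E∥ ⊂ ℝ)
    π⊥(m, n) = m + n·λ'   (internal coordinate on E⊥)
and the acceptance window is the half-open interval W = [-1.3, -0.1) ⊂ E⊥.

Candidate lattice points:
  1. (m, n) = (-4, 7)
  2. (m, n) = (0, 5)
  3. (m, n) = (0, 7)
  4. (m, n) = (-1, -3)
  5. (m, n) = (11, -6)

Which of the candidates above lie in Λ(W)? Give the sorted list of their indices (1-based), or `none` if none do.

none

Numerically λ ≈ 3.30278 and λ' = −1/λ ≈ -0.30278.
#1 (-4,7): internal coord -4 + (7)·λ' = -6.11943; -6.11943 ∉ [-1.3, -0.1) → out
#2 (0,5): internal coord 0 + (5)·λ' = -1.51388; -1.51388 ∉ [-1.3, -0.1) → out
#3 (0,7): internal coord 0 + (7)·λ' = -2.11943; -2.11943 ∉ [-1.3, -0.1) → out
#4 (-1,-3): internal coord -1 + (-3)·λ' = -0.09167; -0.09167 ∉ [-1.3, -0.1) → out
#5 (11,-6): internal coord 11 + (-6)·λ' = +12.81665; +12.81665 ∉ [-1.3, -0.1) → out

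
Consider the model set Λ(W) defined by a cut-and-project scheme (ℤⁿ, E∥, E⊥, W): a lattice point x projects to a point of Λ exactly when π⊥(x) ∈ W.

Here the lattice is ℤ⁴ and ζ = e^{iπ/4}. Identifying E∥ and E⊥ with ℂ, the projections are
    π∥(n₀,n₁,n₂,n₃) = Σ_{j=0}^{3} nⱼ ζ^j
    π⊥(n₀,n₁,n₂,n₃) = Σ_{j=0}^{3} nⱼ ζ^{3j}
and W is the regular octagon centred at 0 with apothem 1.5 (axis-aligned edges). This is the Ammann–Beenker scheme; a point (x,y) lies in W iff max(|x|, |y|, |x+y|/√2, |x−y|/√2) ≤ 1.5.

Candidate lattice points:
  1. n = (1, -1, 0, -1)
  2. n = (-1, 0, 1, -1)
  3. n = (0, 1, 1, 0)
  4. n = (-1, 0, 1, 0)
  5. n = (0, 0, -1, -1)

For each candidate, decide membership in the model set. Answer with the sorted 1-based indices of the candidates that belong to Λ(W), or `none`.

3, 4, 5

With ζ = e^{iπ/4} the internal vectors are ζ^0,ζ^3,ζ^6,ζ^9.
candidate 1: n = (1, -1, 0, -1) → π⊥ ≈ (+1.000000, -1.414214); max(|x|,|y|,|x±y|/√2) = 1.707107 > 1.5 ⇒ ∉ W
candidate 2: n = (-1, 0, 1, -1) → π⊥ ≈ (-1.707107, -1.707107); max(|x|,|y|,|x±y|/√2) = 2.414214 > 1.5 ⇒ ∉ W
candidate 3: n = (0, 1, 1, 0) → π⊥ ≈ (-0.707107, -0.292893); max(|x|,|y|,|x±y|/√2) = 0.707107 ≤ 1.5 ⇒ ∈ W
candidate 4: n = (-1, 0, 1, 0) → π⊥ ≈ (-1.000000, -1.000000); max(|x|,|y|,|x±y|/√2) = 1.414214 ≤ 1.5 ⇒ ∈ W
candidate 5: n = (0, 0, -1, -1) → π⊥ ≈ (-0.707107, +0.292893); max(|x|,|y|,|x±y|/√2) = 0.707107 ≤ 1.5 ⇒ ∈ W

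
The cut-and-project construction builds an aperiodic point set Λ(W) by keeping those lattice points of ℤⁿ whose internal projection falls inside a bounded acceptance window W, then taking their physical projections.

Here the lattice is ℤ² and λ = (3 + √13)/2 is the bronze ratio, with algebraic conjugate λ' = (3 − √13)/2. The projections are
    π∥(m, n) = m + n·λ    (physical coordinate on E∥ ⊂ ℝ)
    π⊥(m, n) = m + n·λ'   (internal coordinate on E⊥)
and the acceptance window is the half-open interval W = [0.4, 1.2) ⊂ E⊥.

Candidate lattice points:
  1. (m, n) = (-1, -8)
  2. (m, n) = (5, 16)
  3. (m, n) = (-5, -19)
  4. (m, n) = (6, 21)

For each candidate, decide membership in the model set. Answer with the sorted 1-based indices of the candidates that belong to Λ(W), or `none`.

3

Numerically λ ≈ 3.302776 and λ' = −1/λ ≈ -0.302776.
[1] lift (-1,-8): star map gives 1.422205; window check 0.4 ≤ 1.422205 < 1.2 is false → out
[2] lift (5,16): star map gives 0.155590; window check 0.4 ≤ 0.155590 < 1.2 is false → out
[3] lift (-5,-19): star map gives 0.752737; window check 0.4 ≤ 0.752737 < 1.2 is true → IN Λ
[4] lift (6,21): star map gives -0.358288; window check 0.4 ≤ -0.358288 < 1.2 is false → out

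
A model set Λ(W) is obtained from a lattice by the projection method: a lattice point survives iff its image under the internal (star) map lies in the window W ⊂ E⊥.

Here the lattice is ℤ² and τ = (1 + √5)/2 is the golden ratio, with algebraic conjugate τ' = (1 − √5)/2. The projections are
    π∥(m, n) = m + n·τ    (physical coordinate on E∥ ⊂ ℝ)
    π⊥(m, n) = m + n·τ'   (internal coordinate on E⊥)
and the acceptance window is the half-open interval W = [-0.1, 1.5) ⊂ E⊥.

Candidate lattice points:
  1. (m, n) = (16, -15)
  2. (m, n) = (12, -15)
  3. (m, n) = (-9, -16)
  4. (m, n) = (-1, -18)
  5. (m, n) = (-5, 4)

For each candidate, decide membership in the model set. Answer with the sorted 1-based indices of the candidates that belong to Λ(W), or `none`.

3

τ' = (1−√5)/2 ≈ -0.6180.
[1] lift (16,-15): star map gives 25.2705; window check -0.1 ≤ 25.2705 < 1.5 is false → out
[2] lift (12,-15): star map gives 21.2705; window check -0.1 ≤ 21.2705 < 1.5 is false → out
[3] lift (-9,-16): star map gives 0.8885; window check -0.1 ≤ 0.8885 < 1.5 is true → IN Λ
[4] lift (-1,-18): star map gives 10.1246; window check -0.1 ≤ 10.1246 < 1.5 is false → out
[5] lift (-5,4): star map gives -7.4721; window check -0.1 ≤ -7.4721 < 1.5 is false → out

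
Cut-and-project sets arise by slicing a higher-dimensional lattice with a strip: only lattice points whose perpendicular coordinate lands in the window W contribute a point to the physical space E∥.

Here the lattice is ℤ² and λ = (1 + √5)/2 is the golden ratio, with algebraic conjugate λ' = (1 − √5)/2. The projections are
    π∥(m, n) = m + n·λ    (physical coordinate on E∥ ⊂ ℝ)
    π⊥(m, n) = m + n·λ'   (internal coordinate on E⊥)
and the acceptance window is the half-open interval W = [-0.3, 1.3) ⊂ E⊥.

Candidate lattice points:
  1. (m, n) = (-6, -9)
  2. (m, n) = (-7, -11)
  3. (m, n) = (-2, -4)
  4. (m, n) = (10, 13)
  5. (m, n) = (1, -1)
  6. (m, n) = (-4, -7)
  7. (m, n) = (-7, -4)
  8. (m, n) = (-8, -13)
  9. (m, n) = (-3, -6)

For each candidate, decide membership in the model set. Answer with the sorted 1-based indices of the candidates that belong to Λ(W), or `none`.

2, 3, 6, 8, 9

λ' = (1−√5)/2 ≈ -0.618034.
candidate 1: (m,n)=(-6,-9) → π∥ = -6-9·λ ≈ -20.562306, π⊥ = -6-9·λ' ≈ -0.437694 ∉ [-0.3, 1.3) ⇒ out
candidate 2: (m,n)=(-7,-11) → π∥ = -7-11·λ ≈ -24.798374, π⊥ = -7-11·λ' ≈ -0.201626 ∈ [-0.3, 1.3) ⇒ IN Λ
candidate 3: (m,n)=(-2,-4) → π∥ = -2-4·λ ≈ -8.472136, π⊥ = -2-4·λ' ≈ 0.472136 ∈ [-0.3, 1.3) ⇒ IN Λ
candidate 4: (m,n)=(10,13) → π∥ = 10+13·λ ≈ 31.034442, π⊥ = 10+13·λ' ≈ 1.965558 ∉ [-0.3, 1.3) ⇒ out
candidate 5: (m,n)=(1,-1) → π∥ = 1-1·λ ≈ -0.618034, π⊥ = 1-1·λ' ≈ 1.618034 ∉ [-0.3, 1.3) ⇒ out
candidate 6: (m,n)=(-4,-7) → π∥ = -4-7·λ ≈ -15.326238, π⊥ = -4-7·λ' ≈ 0.326238 ∈ [-0.3, 1.3) ⇒ IN Λ
candidate 7: (m,n)=(-7,-4) → π∥ = -7-4·λ ≈ -13.472136, π⊥ = -7-4·λ' ≈ -4.527864 ∉ [-0.3, 1.3) ⇒ out
candidate 8: (m,n)=(-8,-13) → π∥ = -8-13·λ ≈ -29.034442, π⊥ = -8-13·λ' ≈ 0.034442 ∈ [-0.3, 1.3) ⇒ IN Λ
candidate 9: (m,n)=(-3,-6) → π∥ = -3-6·λ ≈ -12.708204, π⊥ = -3-6·λ' ≈ 0.708204 ∈ [-0.3, 1.3) ⇒ IN Λ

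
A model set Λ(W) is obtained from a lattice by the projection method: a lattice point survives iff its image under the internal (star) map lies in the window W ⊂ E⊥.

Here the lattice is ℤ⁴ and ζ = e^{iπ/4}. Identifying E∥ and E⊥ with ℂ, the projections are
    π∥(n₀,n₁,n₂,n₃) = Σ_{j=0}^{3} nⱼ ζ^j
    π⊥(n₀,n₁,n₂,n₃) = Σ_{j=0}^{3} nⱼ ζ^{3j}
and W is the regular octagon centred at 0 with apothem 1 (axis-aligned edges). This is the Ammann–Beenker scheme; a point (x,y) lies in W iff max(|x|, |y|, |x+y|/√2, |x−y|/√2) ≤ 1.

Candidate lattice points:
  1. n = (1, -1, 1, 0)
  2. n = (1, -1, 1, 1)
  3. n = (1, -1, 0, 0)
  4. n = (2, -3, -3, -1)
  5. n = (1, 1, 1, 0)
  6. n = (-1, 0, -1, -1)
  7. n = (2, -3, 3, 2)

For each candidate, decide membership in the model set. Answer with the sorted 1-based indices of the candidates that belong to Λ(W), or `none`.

π⊥(n) = n₀ + n₁ζ³ + n₂ζ⁶ + n₃ζ⁹ where ζ = e^{iπ/4}.
#1 (1, -1, 1, 0): internal (1.70711, -1.70711); octagon support 2.41421 vs apothem 1 → ∉ W
#2 (1, -1, 1, 1): internal (2.41421, -1.00000); octagon support 2.41421 vs apothem 1 → ∉ W
#3 (1, -1, 0, 0): internal (1.70711, -0.70711); octagon support 1.70711 vs apothem 1 → ∉ W
#4 (2, -3, -3, -1): internal (3.41421, 0.17157); octagon support 3.41421 vs apothem 1 → ∉ W
#5 (1, 1, 1, 0): internal (0.29289, -0.29289); octagon support 0.41421 vs apothem 1 → ∈ W
#6 (-1, 0, -1, -1): internal (-1.70711, 0.29289); octagon support 1.70711 vs apothem 1 → ∉ W
#7 (2, -3, 3, 2): internal (5.53553, -3.70711); octagon support 6.53553 vs apothem 1 → ∉ W

5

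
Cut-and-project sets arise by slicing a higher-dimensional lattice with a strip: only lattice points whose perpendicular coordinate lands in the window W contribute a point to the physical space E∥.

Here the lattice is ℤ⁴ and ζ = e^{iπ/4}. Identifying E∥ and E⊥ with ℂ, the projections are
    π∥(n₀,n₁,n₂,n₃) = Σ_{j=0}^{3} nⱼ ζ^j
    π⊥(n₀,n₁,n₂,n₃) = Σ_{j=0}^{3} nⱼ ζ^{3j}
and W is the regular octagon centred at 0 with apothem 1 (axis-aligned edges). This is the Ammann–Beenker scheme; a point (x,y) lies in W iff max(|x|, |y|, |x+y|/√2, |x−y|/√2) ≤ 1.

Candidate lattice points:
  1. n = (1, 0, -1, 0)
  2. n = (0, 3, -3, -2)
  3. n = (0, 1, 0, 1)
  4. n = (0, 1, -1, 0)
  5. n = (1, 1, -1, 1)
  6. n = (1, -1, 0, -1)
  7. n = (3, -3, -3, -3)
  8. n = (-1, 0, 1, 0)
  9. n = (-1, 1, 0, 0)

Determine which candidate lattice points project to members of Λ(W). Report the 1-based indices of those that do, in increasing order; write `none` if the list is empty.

π⊥(n) = n₀ + n₁ζ³ + n₂ζ⁶ + n₃ζ⁹ where ζ = e^{iπ/4}.
candidate 1: n = (1, 0, -1, 0) → π⊥ ≈ (+1.000000, +1.000000); max(|x|,|y|,|x±y|/√2) = 1.414214 > 1 ⇒ ∉ W
candidate 2: n = (0, 3, -3, -2) → π⊥ ≈ (-3.535534, +3.707107); max(|x|,|y|,|x±y|/√2) = 5.121320 > 1 ⇒ ∉ W
candidate 3: n = (0, 1, 0, 1) → π⊥ ≈ (+0.000000, +1.414214); max(|x|,|y|,|x±y|/√2) = 1.414214 > 1 ⇒ ∉ W
candidate 4: n = (0, 1, -1, 0) → π⊥ ≈ (-0.707107, +1.707107); max(|x|,|y|,|x±y|/√2) = 1.707107 > 1 ⇒ ∉ W
candidate 5: n = (1, 1, -1, 1) → π⊥ ≈ (+1.000000, +2.414214); max(|x|,|y|,|x±y|/√2) = 2.414214 > 1 ⇒ ∉ W
candidate 6: n = (1, -1, 0, -1) → π⊥ ≈ (+1.000000, -1.414214); max(|x|,|y|,|x±y|/√2) = 1.707107 > 1 ⇒ ∉ W
candidate 7: n = (3, -3, -3, -3) → π⊥ ≈ (+3.000000, -1.242641); max(|x|,|y|,|x±y|/√2) = 3.000000 > 1 ⇒ ∉ W
candidate 8: n = (-1, 0, 1, 0) → π⊥ ≈ (-1.000000, -1.000000); max(|x|,|y|,|x±y|/√2) = 1.414214 > 1 ⇒ ∉ W
candidate 9: n = (-1, 1, 0, 0) → π⊥ ≈ (-1.707107, +0.707107); max(|x|,|y|,|x±y|/√2) = 1.707107 > 1 ⇒ ∉ W

none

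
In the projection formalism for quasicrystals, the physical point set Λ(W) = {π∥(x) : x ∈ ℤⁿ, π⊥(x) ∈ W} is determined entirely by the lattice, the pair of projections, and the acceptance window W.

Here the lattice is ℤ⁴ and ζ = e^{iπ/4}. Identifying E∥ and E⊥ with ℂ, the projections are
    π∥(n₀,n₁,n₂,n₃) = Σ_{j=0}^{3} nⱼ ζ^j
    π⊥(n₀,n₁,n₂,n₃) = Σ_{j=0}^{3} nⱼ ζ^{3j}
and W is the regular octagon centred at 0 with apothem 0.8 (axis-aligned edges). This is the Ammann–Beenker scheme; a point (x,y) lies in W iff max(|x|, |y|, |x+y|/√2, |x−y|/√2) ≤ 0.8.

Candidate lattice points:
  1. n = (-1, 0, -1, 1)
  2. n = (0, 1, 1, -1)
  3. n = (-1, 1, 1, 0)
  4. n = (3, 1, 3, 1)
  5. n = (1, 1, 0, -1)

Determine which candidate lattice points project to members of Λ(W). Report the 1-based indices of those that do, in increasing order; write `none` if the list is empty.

With ζ = e^{iπ/4} the internal vectors are ζ^0,ζ^3,ζ^6,ζ^9.
candidate 1: n = (-1, 0, -1, 1) → π⊥ ≈ (-0.292893, +1.707107); max(|x|,|y|,|x±y|/√2) = 1.707107 > 0.8 ⇒ ∉ W
candidate 2: n = (0, 1, 1, -1) → π⊥ ≈ (-1.414214, -1.000000); max(|x|,|y|,|x±y|/√2) = 1.707107 > 0.8 ⇒ ∉ W
candidate 3: n = (-1, 1, 1, 0) → π⊥ ≈ (-1.707107, -0.292893); max(|x|,|y|,|x±y|/√2) = 1.707107 > 0.8 ⇒ ∉ W
candidate 4: n = (3, 1, 3, 1) → π⊥ ≈ (+3.000000, -1.585786); max(|x|,|y|,|x±y|/√2) = 3.242641 > 0.8 ⇒ ∉ W
candidate 5: n = (1, 1, 0, -1) → π⊥ ≈ (-0.414214, +0.000000); max(|x|,|y|,|x±y|/√2) = 0.414214 ≤ 0.8 ⇒ ∈ W

5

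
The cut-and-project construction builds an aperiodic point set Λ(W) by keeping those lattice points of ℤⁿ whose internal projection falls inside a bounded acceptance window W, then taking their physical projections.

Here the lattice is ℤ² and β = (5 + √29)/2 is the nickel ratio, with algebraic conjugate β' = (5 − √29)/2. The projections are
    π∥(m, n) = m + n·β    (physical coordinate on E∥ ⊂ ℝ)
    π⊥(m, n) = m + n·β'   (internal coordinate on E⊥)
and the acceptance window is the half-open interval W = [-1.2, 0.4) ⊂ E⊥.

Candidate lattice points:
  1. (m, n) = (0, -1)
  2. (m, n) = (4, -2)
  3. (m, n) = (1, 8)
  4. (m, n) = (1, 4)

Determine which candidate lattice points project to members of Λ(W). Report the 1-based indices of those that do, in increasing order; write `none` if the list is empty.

Compute β' = (5−√29)/2 = -0.19258, so π⊥(m,n) = m -0.19258·n.
[1] lift (0,-1): star map gives 0.19258; window check -1.2 ≤ 0.19258 < 0.4 is true → IN Λ
[2] lift (4,-2): star map gives 4.38516; window check -1.2 ≤ 4.38516 < 0.4 is false → out
[3] lift (1,8): star map gives -0.54066; window check -1.2 ≤ -0.54066 < 0.4 is true → IN Λ
[4] lift (1,4): star map gives 0.22967; window check -1.2 ≤ 0.22967 < 0.4 is true → IN Λ

1, 3, 4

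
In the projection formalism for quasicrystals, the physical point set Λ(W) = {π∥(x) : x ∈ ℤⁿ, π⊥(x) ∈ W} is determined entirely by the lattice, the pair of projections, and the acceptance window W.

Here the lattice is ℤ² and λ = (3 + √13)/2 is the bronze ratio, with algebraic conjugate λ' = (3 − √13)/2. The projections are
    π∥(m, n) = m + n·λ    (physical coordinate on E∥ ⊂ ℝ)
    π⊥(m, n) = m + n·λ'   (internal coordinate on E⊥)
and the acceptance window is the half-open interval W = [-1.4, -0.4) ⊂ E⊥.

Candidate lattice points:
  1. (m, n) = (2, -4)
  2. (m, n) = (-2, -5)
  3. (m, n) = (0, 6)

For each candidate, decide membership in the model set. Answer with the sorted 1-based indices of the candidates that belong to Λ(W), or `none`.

2

Compute λ' = (3−√13)/2 = -0.302776, so π⊥(m,n) = m -0.302776·n.
#1 (2,-4): internal coord 2 + (-4)·λ' = +3.211103; +3.211103 ∉ [-1.4, -0.4) → out
#2 (-2,-5): internal coord -2 + (-5)·λ' = -0.486122; -0.486122 ∈ [-1.4, -0.4) → IN Λ
#3 (0,6): internal coord 0 + (6)·λ' = -1.816654; -1.816654 ∉ [-1.4, -0.4) → out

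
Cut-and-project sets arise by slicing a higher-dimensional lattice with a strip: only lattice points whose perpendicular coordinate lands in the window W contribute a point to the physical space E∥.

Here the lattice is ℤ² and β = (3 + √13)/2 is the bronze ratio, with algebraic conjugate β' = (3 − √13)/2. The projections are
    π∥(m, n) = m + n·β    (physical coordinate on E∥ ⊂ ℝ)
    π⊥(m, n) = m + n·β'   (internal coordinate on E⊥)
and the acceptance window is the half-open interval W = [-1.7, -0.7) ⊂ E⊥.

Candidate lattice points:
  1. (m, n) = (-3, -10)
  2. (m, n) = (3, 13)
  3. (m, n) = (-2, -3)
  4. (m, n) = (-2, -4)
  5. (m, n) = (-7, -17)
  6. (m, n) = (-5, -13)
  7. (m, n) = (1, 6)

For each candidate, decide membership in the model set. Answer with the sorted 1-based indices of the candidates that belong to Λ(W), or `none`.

2, 3, 4, 6, 7

Numerically β ≈ 3.302776 and β' = −1/β ≈ -0.302776.
[1] lift (-3,-10): star map gives 0.027756; window check -1.7 ≤ 0.027756 < -0.7 is false → out
[2] lift (3,13): star map gives -0.936083; window check -1.7 ≤ -0.936083 < -0.7 is true → IN Λ
[3] lift (-2,-3): star map gives -1.091673; window check -1.7 ≤ -1.091673 < -0.7 is true → IN Λ
[4] lift (-2,-4): star map gives -0.788897; window check -1.7 ≤ -0.788897 < -0.7 is true → IN Λ
[5] lift (-7,-17): star map gives -1.852814; window check -1.7 ≤ -1.852814 < -0.7 is false → out
[6] lift (-5,-13): star map gives -1.063917; window check -1.7 ≤ -1.063917 < -0.7 is true → IN Λ
[7] lift (1,6): star map gives -0.816654; window check -1.7 ≤ -0.816654 < -0.7 is true → IN Λ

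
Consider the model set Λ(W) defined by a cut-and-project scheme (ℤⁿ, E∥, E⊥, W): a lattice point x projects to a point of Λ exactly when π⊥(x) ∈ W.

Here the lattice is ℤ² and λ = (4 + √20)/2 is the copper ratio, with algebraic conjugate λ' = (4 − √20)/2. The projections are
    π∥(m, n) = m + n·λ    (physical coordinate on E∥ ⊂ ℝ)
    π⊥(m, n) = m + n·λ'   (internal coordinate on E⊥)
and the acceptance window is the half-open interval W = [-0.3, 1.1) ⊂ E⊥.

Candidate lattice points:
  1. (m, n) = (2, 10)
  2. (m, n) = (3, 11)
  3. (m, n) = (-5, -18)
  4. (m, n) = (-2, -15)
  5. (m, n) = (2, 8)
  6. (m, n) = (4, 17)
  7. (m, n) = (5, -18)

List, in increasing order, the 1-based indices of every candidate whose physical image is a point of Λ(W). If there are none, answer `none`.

2, 5, 6

Compute λ' = (4−√20)/2 = -0.23607, so π⊥(m,n) = m -0.23607·n.
[1] lift (2,10): star map gives -0.36068; window check -0.3 ≤ -0.36068 < 1.1 is false → out
[2] lift (3,11): star map gives 0.40325; window check -0.3 ≤ 0.40325 < 1.1 is true → IN Λ
[3] lift (-5,-18): star map gives -0.75078; window check -0.3 ≤ -0.75078 < 1.1 is false → out
[4] lift (-2,-15): star map gives 1.54102; window check -0.3 ≤ 1.54102 < 1.1 is false → out
[5] lift (2,8): star map gives 0.11146; window check -0.3 ≤ 0.11146 < 1.1 is true → IN Λ
[6] lift (4,17): star map gives -0.01316; window check -0.3 ≤ -0.01316 < 1.1 is true → IN Λ
[7] lift (5,-18): star map gives 9.24922; window check -0.3 ≤ 9.24922 < 1.1 is false → out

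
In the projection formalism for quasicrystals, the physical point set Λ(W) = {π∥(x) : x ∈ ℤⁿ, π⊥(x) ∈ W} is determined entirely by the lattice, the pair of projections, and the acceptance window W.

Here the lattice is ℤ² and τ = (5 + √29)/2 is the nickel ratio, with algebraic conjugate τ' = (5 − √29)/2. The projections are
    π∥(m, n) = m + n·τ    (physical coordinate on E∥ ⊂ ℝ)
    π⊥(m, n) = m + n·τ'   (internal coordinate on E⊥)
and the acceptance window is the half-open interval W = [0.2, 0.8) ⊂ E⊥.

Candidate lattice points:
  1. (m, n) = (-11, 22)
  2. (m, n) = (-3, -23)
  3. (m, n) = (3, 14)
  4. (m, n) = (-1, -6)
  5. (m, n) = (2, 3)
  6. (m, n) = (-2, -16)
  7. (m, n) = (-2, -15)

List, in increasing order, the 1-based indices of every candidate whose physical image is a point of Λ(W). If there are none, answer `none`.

Numerically τ ≈ 5.1926 and τ' = −1/τ ≈ -0.1926.
#1 (-11,22): internal coord -11 + (22)·τ' = -15.2368; -15.2368 ∉ [0.2, 0.8) → out
#2 (-3,-23): internal coord -3 + (-23)·τ' = +1.4294; +1.4294 ∉ [0.2, 0.8) → out
#3 (3,14): internal coord 3 + (14)·τ' = +0.3038; +0.3038 ∈ [0.2, 0.8) → IN Λ
#4 (-1,-6): internal coord -1 + (-6)·τ' = +0.1555; +0.1555 ∉ [0.2, 0.8) → out
#5 (2,3): internal coord 2 + (3)·τ' = +1.4223; +1.4223 ∉ [0.2, 0.8) → out
#6 (-2,-16): internal coord -2 + (-16)·τ' = +1.0813; +1.0813 ∉ [0.2, 0.8) → out
#7 (-2,-15): internal coord -2 + (-15)·τ' = +0.8887; +0.8887 ∉ [0.2, 0.8) → out

3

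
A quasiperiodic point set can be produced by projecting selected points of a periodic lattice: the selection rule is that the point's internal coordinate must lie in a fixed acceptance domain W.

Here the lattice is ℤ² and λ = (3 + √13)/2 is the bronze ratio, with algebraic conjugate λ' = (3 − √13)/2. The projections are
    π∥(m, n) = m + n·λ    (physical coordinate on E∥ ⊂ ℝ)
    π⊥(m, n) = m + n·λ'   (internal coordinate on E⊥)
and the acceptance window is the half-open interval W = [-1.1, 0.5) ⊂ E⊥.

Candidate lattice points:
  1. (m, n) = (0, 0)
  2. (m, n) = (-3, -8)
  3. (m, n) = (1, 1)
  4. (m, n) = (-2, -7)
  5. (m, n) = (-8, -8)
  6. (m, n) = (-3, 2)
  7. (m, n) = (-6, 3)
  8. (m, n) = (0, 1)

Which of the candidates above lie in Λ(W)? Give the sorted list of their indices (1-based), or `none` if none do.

1, 2, 4, 8

λ' = (3−√13)/2 ≈ -0.30278.
#1 (0,0): internal coord 0 + (0)·λ' = +0.00000; +0.00000 ∈ [-1.1, 0.5) → IN Λ
#2 (-3,-8): internal coord -3 + (-8)·λ' = -0.57779; -0.57779 ∈ [-1.1, 0.5) → IN Λ
#3 (1,1): internal coord 1 + (1)·λ' = +0.69722; +0.69722 ∉ [-1.1, 0.5) → out
#4 (-2,-7): internal coord -2 + (-7)·λ' = +0.11943; +0.11943 ∈ [-1.1, 0.5) → IN Λ
#5 (-8,-8): internal coord -8 + (-8)·λ' = -5.57779; -5.57779 ∉ [-1.1, 0.5) → out
#6 (-3,2): internal coord -3 + (2)·λ' = -3.60555; -3.60555 ∉ [-1.1, 0.5) → out
#7 (-6,3): internal coord -6 + (3)·λ' = -6.90833; -6.90833 ∉ [-1.1, 0.5) → out
#8 (0,1): internal coord 0 + (1)·λ' = -0.30278; -0.30278 ∈ [-1.1, 0.5) → IN Λ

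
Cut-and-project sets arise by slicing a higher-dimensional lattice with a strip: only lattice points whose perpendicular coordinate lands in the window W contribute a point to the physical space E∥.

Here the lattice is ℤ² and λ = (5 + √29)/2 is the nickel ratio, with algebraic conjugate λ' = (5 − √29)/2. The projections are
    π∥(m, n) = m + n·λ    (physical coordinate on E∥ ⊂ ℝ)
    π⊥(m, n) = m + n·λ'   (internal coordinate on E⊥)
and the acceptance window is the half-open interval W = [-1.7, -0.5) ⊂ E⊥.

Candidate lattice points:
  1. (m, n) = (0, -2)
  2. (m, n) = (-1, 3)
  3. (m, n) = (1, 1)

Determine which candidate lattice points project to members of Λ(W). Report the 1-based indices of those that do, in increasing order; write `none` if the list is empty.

Numerically λ ≈ 5.1926 and λ' = −1/λ ≈ -0.1926.
#1 (0,-2): internal coord 0 + (-2)·λ' = +0.3852; +0.3852 ∉ [-1.7, -0.5) → out
#2 (-1,3): internal coord -1 + (3)·λ' = -1.5777; -1.5777 ∈ [-1.7, -0.5) → IN Λ
#3 (1,1): internal coord 1 + (1)·λ' = +0.8074; +0.8074 ∉ [-1.7, -0.5) → out

2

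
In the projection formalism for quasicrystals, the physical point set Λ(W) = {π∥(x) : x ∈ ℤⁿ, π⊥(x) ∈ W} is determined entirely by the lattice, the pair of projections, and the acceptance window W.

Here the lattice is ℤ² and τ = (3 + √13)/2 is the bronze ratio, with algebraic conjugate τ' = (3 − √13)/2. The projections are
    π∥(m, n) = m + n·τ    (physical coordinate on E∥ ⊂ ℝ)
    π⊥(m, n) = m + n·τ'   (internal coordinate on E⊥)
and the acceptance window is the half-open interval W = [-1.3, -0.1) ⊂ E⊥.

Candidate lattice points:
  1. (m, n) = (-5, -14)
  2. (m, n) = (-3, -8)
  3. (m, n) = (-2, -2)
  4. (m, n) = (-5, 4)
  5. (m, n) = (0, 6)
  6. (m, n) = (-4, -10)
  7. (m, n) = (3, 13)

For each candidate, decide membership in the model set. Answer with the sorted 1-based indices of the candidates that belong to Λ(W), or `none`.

1, 2, 6, 7

Numerically τ ≈ 3.3028 and τ' = −1/τ ≈ -0.3028.
candidate 1: (m,n)=(-5,-14) → π∥ = -5-14·τ ≈ -51.2389, π⊥ = -5-14·τ' ≈ -0.7611 ∈ [-1.3, -0.1) ⇒ IN Λ
candidate 2: (m,n)=(-3,-8) → π∥ = -3-8·τ ≈ -29.4222, π⊥ = -3-8·τ' ≈ -0.5778 ∈ [-1.3, -0.1) ⇒ IN Λ
candidate 3: (m,n)=(-2,-2) → π∥ = -2-2·τ ≈ -8.6056, π⊥ = -2-2·τ' ≈ -1.3944 ∉ [-1.3, -0.1) ⇒ out
candidate 4: (m,n)=(-5,4) → π∥ = -5+4·τ ≈ 8.2111, π⊥ = -5+4·τ' ≈ -6.2111 ∉ [-1.3, -0.1) ⇒ out
candidate 5: (m,n)=(0,6) → π∥ = 0+6·τ ≈ 19.8167, π⊥ = 0+6·τ' ≈ -1.8167 ∉ [-1.3, -0.1) ⇒ out
candidate 6: (m,n)=(-4,-10) → π∥ = -4-10·τ ≈ -37.0278, π⊥ = -4-10·τ' ≈ -0.9722 ∈ [-1.3, -0.1) ⇒ IN Λ
candidate 7: (m,n)=(3,13) → π∥ = 3+13·τ ≈ 45.9361, π⊥ = 3+13·τ' ≈ -0.9361 ∈ [-1.3, -0.1) ⇒ IN Λ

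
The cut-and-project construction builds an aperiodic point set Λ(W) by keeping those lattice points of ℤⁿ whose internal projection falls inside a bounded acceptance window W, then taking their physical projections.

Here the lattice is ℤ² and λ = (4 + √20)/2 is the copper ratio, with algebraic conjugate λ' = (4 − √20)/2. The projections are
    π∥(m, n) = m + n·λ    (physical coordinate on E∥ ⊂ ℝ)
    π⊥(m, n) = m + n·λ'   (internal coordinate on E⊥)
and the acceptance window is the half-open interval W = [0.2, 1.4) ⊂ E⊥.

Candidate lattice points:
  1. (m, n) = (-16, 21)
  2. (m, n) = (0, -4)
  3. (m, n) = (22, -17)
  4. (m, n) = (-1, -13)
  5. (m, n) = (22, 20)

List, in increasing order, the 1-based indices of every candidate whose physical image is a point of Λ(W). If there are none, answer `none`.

2

Compute λ' = (4−√20)/2 = -0.236068, so π⊥(m,n) = m -0.236068·n.
[1] lift (-16,21): star map gives -20.957428; window check 0.2 ≤ -20.957428 < 1.4 is false → out
[2] lift (0,-4): star map gives 0.944272; window check 0.2 ≤ 0.944272 < 1.4 is true → IN Λ
[3] lift (22,-17): star map gives 26.013156; window check 0.2 ≤ 26.013156 < 1.4 is false → out
[4] lift (-1,-13): star map gives 2.068884; window check 0.2 ≤ 2.068884 < 1.4 is false → out
[5] lift (22,20): star map gives 17.278640; window check 0.2 ≤ 17.278640 < 1.4 is false → out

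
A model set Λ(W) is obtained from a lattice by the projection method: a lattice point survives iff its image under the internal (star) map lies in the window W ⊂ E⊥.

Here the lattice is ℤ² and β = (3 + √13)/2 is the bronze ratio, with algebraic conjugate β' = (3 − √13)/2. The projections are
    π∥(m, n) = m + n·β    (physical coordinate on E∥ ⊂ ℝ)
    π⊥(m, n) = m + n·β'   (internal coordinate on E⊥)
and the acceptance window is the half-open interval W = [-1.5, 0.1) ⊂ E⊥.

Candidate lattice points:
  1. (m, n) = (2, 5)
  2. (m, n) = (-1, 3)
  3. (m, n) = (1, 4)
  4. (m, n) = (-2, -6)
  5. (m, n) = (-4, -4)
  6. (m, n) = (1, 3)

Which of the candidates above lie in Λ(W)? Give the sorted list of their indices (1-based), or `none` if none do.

3, 4, 6

Compute β' = (3−√13)/2 = -0.30278, so π⊥(m,n) = m -0.30278·n.
candidate 1: (m,n)=(2,5) → π∥ = 2+5·β ≈ 18.51388, π⊥ = 2+5·β' ≈ 0.48612 ∉ [-1.5, 0.1) ⇒ out
candidate 2: (m,n)=(-1,3) → π∥ = -1+3·β ≈ 8.90833, π⊥ = -1+3·β' ≈ -1.90833 ∉ [-1.5, 0.1) ⇒ out
candidate 3: (m,n)=(1,4) → π∥ = 1+4·β ≈ 14.21110, π⊥ = 1+4·β' ≈ -0.21110 ∈ [-1.5, 0.1) ⇒ IN Λ
candidate 4: (m,n)=(-2,-6) → π∥ = -2-6·β ≈ -21.81665, π⊥ = -2-6·β' ≈ -0.18335 ∈ [-1.5, 0.1) ⇒ IN Λ
candidate 5: (m,n)=(-4,-4) → π∥ = -4-4·β ≈ -17.21110, π⊥ = -4-4·β' ≈ -2.78890 ∉ [-1.5, 0.1) ⇒ out
candidate 6: (m,n)=(1,3) → π∥ = 1+3·β ≈ 10.90833, π⊥ = 1+3·β' ≈ 0.09167 ∈ [-1.5, 0.1) ⇒ IN Λ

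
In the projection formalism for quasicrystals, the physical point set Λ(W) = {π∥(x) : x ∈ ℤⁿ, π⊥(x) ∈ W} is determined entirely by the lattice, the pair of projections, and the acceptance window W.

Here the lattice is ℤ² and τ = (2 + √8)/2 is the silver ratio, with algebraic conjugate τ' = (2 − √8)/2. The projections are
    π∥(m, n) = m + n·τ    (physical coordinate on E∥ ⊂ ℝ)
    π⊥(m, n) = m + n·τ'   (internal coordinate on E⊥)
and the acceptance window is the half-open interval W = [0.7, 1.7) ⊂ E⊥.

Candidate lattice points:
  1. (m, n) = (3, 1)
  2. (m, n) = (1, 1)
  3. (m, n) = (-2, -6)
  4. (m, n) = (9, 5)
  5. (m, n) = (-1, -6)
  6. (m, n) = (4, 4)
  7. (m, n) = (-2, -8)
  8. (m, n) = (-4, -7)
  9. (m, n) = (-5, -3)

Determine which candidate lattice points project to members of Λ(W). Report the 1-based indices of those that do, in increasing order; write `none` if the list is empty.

Compute τ' = (2−√8)/2 = -0.414214, so π⊥(m,n) = m -0.414214·n.
[1] lift (3,1): star map gives 2.585786; window check 0.7 ≤ 2.585786 < 1.7 is false → out
[2] lift (1,1): star map gives 0.585786; window check 0.7 ≤ 0.585786 < 1.7 is false → out
[3] lift (-2,-6): star map gives 0.485281; window check 0.7 ≤ 0.485281 < 1.7 is false → out
[4] lift (9,5): star map gives 6.928932; window check 0.7 ≤ 6.928932 < 1.7 is false → out
[5] lift (-1,-6): star map gives 1.485281; window check 0.7 ≤ 1.485281 < 1.7 is true → IN Λ
[6] lift (4,4): star map gives 2.343146; window check 0.7 ≤ 2.343146 < 1.7 is false → out
[7] lift (-2,-8): star map gives 1.313708; window check 0.7 ≤ 1.313708 < 1.7 is true → IN Λ
[8] lift (-4,-7): star map gives -1.100505; window check 0.7 ≤ -1.100505 < 1.7 is false → out
[9] lift (-5,-3): star map gives -3.757359; window check 0.7 ≤ -3.757359 < 1.7 is false → out

5, 7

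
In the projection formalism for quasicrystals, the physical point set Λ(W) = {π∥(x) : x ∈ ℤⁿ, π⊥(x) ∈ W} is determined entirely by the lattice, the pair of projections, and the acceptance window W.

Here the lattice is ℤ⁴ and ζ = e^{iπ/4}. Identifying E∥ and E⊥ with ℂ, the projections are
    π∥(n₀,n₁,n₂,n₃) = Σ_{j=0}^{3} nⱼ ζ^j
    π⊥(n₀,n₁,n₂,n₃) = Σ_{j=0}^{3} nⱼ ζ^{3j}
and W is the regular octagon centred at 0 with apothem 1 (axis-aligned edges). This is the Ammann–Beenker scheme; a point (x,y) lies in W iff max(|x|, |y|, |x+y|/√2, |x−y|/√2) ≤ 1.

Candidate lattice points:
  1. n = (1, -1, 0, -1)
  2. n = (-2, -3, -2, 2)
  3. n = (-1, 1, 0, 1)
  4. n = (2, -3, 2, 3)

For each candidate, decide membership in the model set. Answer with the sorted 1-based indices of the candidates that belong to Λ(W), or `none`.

none

π⊥(n) = n₀ + n₁ζ³ + n₂ζ⁶ + n₃ζ⁹ where ζ = e^{iπ/4}.
#1 (1, -1, 0, -1): internal (1.000000, -1.414214); octagon support 1.707107 vs apothem 1 → ∉ W
#2 (-2, -3, -2, 2): internal (1.535534, 1.292893); octagon support 2.000000 vs apothem 1 → ∉ W
#3 (-1, 1, 0, 1): internal (-1.000000, 1.414214); octagon support 1.707107 vs apothem 1 → ∉ W
#4 (2, -3, 2, 3): internal (6.242641, -2.000000); octagon support 6.242641 vs apothem 1 → ∉ W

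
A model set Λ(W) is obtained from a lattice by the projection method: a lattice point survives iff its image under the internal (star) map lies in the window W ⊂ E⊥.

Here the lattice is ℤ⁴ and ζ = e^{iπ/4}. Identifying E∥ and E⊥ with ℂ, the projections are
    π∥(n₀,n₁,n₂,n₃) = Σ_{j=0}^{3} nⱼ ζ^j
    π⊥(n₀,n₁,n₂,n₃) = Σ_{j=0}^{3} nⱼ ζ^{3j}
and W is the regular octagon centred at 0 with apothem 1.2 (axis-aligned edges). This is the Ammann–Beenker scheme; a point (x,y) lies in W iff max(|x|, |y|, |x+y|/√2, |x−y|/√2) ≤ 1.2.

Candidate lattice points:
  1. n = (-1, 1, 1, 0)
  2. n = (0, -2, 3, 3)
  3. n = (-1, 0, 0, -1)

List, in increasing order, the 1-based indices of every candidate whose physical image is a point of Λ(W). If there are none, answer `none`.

none

Internal map: ζ^{3j} for j=0..3 gives (1,0), (−√2/2,√2/2), (0,−1), (√2/2,√2/2).
candidate 1: n = (-1, 1, 1, 0) → π⊥ ≈ (-1.70711, -0.29289); max(|x|,|y|,|x±y|/√2) = 1.70711 > 1.2 ⇒ ∉ W
candidate 2: n = (0, -2, 3, 3) → π⊥ ≈ (+3.53553, -2.29289); max(|x|,|y|,|x±y|/√2) = 4.12132 > 1.2 ⇒ ∉ W
candidate 3: n = (-1, 0, 0, -1) → π⊥ ≈ (-1.70711, -0.70711); max(|x|,|y|,|x±y|/√2) = 1.70711 > 1.2 ⇒ ∉ W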